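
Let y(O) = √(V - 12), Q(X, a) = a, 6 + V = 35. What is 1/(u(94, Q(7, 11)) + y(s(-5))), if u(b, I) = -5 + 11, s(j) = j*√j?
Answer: 6/19 - √17/19 ≈ 0.098784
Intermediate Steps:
V = 29 (V = -6 + 35 = 29)
s(j) = j^(3/2)
y(O) = √17 (y(O) = √(29 - 12) = √17)
u(b, I) = 6
1/(u(94, Q(7, 11)) + y(s(-5))) = 1/(6 + √17)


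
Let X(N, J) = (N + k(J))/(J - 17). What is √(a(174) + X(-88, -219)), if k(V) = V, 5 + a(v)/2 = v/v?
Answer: I*√93279/118 ≈ 2.5883*I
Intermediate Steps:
a(v) = -8 (a(v) = -10 + 2*(v/v) = -10 + 2*1 = -10 + 2 = -8)
X(N, J) = (J + N)/(-17 + J) (X(N, J) = (N + J)/(J - 17) = (J + N)/(-17 + J))
√(a(174) + X(-88, -219)) = √(-8 + (-219 - 88)/(-17 - 219)) = √(-8 - 307/(-236)) = √(-8 - 1/236*(-307)) = √(-8 + 307/236) = √(-1581/236) = I*√93279/118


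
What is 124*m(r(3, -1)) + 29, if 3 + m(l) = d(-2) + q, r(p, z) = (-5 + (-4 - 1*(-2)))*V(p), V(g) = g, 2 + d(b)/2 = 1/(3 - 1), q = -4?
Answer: -1211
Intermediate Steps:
d(b) = -3 (d(b) = -4 + 2/(3 - 1) = -4 + 2/2 = -4 + 2*(1/2) = -4 + 1 = -3)
r(p, z) = -7*p (r(p, z) = (-5 + (-4 - 1*(-2)))*p = (-5 + (-4 + 2))*p = (-5 - 2)*p = -7*p)
m(l) = -10 (m(l) = -3 + (-3 - 4) = -3 - 7 = -10)
124*m(r(3, -1)) + 29 = 124*(-10) + 29 = -1240 + 29 = -1211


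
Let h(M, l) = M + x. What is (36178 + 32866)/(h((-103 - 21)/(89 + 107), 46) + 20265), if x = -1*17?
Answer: 3383156/992121 ≈ 3.4100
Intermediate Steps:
x = -17
h(M, l) = -17 + M (h(M, l) = M - 17 = -17 + M)
(36178 + 32866)/(h((-103 - 21)/(89 + 107), 46) + 20265) = (36178 + 32866)/((-17 + (-103 - 21)/(89 + 107)) + 20265) = 69044/((-17 - 124/196) + 20265) = 69044/((-17 - 124*1/196) + 20265) = 69044/((-17 - 31/49) + 20265) = 69044/(-864/49 + 20265) = 69044/(992121/49) = 69044*(49/992121) = 3383156/992121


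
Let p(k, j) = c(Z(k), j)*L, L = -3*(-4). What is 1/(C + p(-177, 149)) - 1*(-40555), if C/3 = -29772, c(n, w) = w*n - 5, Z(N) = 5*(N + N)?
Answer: 131971485479/3254136 ≈ 40555.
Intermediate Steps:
Z(N) = 10*N (Z(N) = 5*(2*N) = 10*N)
L = 12
c(n, w) = -5 + n*w (c(n, w) = n*w - 5 = -5 + n*w)
C = -89316 (C = 3*(-29772) = -89316)
p(k, j) = -60 + 120*j*k (p(k, j) = (-5 + (10*k)*j)*12 = (-5 + 10*j*k)*12 = -60 + 120*j*k)
1/(C + p(-177, 149)) - 1*(-40555) = 1/(-89316 + (-60 + 120*149*(-177))) - 1*(-40555) = 1/(-89316 + (-60 - 3164760)) + 40555 = 1/(-89316 - 3164820) + 40555 = 1/(-3254136) + 40555 = -1/3254136 + 40555 = 131971485479/3254136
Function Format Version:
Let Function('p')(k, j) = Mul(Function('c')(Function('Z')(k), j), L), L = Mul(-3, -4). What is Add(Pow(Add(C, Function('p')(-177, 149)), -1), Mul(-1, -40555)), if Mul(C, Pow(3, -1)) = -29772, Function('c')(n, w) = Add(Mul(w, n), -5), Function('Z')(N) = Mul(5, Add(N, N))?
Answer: Rational(131971485479, 3254136) ≈ 40555.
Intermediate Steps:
Function('Z')(N) = Mul(10, N) (Function('Z')(N) = Mul(5, Mul(2, N)) = Mul(10, N))
L = 12
Function('c')(n, w) = Add(-5, Mul(n, w)) (Function('c')(n, w) = Add(Mul(n, w), -5) = Add(-5, Mul(n, w)))
C = -89316 (C = Mul(3, -29772) = -89316)
Function('p')(k, j) = Add(-60, Mul(120, j, k)) (Function('p')(k, j) = Mul(Add(-5, Mul(Mul(10, k), j)), 12) = Mul(Add(-5, Mul(10, j, k)), 12) = Add(-60, Mul(120, j, k)))
Add(Pow(Add(C, Function('p')(-177, 149)), -1), Mul(-1, -40555)) = Add(Pow(Add(-89316, Add(-60, Mul(120, 149, -177))), -1), Mul(-1, -40555)) = Add(Pow(Add(-89316, Add(-60, -3164760)), -1), 40555) = Add(Pow(Add(-89316, -3164820), -1), 40555) = Add(Pow(-3254136, -1), 40555) = Add(Rational(-1, 3254136), 40555) = Rational(131971485479, 3254136)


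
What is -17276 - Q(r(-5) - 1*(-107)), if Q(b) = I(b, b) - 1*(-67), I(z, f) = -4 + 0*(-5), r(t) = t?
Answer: -17339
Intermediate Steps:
I(z, f) = -4 (I(z, f) = -4 + 0 = -4)
Q(b) = 63 (Q(b) = -4 - 1*(-67) = -4 + 67 = 63)
-17276 - Q(r(-5) - 1*(-107)) = -17276 - 1*63 = -17276 - 63 = -17339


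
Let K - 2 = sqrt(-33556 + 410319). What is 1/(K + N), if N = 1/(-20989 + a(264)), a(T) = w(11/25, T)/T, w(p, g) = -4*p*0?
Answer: -881055253/165976702013794 + 440538121*sqrt(376763)/165976702013794 ≈ 0.0016239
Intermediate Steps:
w(p, g) = 0
a(T) = 0 (a(T) = 0/T = 0)
K = 2 + sqrt(376763) (K = 2 + sqrt(-33556 + 410319) = 2 + sqrt(376763) ≈ 615.81)
N = -1/20989 (N = 1/(-20989 + 0) = 1/(-20989) = -1/20989 ≈ -4.7644e-5)
1/(K + N) = 1/((2 + sqrt(376763)) - 1/20989) = 1/(41977/20989 + sqrt(376763))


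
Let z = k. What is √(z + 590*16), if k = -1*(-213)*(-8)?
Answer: 2*√1934 ≈ 87.955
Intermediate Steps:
k = -1704 (k = 213*(-8) = -1704)
z = -1704
√(z + 590*16) = √(-1704 + 590*16) = √(-1704 + 9440) = √7736 = 2*√1934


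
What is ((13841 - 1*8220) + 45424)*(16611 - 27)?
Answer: 846530280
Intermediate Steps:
((13841 - 1*8220) + 45424)*(16611 - 27) = ((13841 - 8220) + 45424)*16584 = (5621 + 45424)*16584 = 51045*16584 = 846530280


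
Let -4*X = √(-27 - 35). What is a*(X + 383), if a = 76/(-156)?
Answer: -7277/39 + 19*I*√62/156 ≈ -186.59 + 0.95901*I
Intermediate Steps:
X = -I*√62/4 (X = -√(-27 - 35)/4 = -I*√62/4 ≈ -1.9685*I)
a = -19/39 (a = 76*(-1/156) = -19/39 ≈ -0.48718)
a*(X + 383) = -19*(-I*√62/4 + 383)/39 = -19*(383 - I*√62/4)/39 = -7277/39 + 19*I*√62/156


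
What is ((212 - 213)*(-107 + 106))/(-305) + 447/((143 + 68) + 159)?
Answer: 27193/22570 ≈ 1.2048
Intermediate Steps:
((212 - 213)*(-107 + 106))/(-305) + 447/((143 + 68) + 159) = -1*(-1)*(-1/305) + 447/(211 + 159) = 1*(-1/305) + 447/370 = -1/305 + 447*(1/370) = -1/305 + 447/370 = 27193/22570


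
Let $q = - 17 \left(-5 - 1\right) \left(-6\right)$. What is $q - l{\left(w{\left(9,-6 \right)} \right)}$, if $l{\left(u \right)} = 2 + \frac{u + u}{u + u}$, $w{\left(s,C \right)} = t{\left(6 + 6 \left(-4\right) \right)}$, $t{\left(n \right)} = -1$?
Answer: $-615$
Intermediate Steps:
$q = -612$ ($q = - 17 \left(-5 - 1\right) \left(-6\right) = \left(-17\right) \left(-6\right) \left(-6\right) = 102 \left(-6\right) = -612$)
$w{\left(s,C \right)} = -1$
$l{\left(u \right)} = 3$ ($l{\left(u \right)} = 2 + \frac{2 u}{2 u} = 2 + 2 u \frac{1}{2 u} = 2 + 1 = 3$)
$q - l{\left(w{\left(9,-6 \right)} \right)} = -612 - 3 = -615$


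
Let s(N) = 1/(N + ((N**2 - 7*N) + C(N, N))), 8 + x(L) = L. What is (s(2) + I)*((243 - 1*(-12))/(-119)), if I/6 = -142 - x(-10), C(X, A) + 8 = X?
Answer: 156255/98 ≈ 1594.4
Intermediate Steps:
C(X, A) = -8 + X
x(L) = -8 + L
I = -744 (I = 6*(-142 - (-8 - 10)) = 6*(-142 - 1*(-18)) = 6*(-142 + 18) = 6*(-124) = -744)
s(N) = 1/(-8 + N**2 - 5*N) (s(N) = 1/(N + ((N**2 - 7*N) + (-8 + N))) = 1/(N + (-8 + N**2 - 6*N)) = 1/(-8 + N**2 - 5*N))
(s(2) + I)*((243 - 1*(-12))/(-119)) = (1/(-8 + 2**2 - 5*2) - 744)*((243 - 1*(-12))/(-119)) = (1/(-8 + 4 - 10) - 744)*((243 + 12)*(-1/119)) = (1/(-14) - 744)*(255*(-1/119)) = (-1/14 - 744)*(-15/7) = -10417/14*(-15/7) = 156255/98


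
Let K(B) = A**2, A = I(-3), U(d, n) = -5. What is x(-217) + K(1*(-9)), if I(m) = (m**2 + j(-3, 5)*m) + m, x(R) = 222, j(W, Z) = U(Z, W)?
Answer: 663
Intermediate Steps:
j(W, Z) = -5
I(m) = m**2 - 4*m (I(m) = (m**2 - 5*m) + m = m**2 - 4*m)
A = 21 (A = -3*(-4 - 3) = -3*(-7) = 21)
K(B) = 441 (K(B) = 21**2 = 441)
x(-217) + K(1*(-9)) = 222 + 441 = 663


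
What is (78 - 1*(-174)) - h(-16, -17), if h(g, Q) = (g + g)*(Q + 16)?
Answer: 220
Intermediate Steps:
h(g, Q) = 2*g*(16 + Q) (h(g, Q) = (2*g)*(16 + Q) = 2*g*(16 + Q))
(78 - 1*(-174)) - h(-16, -17) = (78 - 1*(-174)) - 2*(-16)*(16 - 17) = (78 + 174) - 2*(-16)*(-1) = 252 - 1*32 = 252 - 32 = 220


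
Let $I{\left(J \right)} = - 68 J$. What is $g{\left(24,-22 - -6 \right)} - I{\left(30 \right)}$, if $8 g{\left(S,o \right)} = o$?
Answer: $2038$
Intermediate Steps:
$g{\left(S,o \right)} = \frac{o}{8}$
$g{\left(24,-22 - -6 \right)} - I{\left(30 \right)} = \frac{-22 - -6}{8} - \left(-68\right) 30 = \frac{-22 + 6}{8} - -2040 = \frac{1}{8} \left(-16\right) + 2040 = -2 + 2040 = 2038$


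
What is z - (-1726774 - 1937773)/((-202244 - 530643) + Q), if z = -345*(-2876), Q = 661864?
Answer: 70466776513/71023 ≈ 9.9217e+5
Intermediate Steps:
z = 992220
z - (-1726774 - 1937773)/((-202244 - 530643) + Q) = 992220 - (-1726774 - 1937773)/((-202244 - 530643) + 661864) = 992220 - (-3664547)/(-732887 + 661864) = 992220 - (-3664547)/(-71023) = 992220 - (-3664547)*(-1)/71023 = 992220 - 1*3664547/71023 = 992220 - 3664547/71023 = 70466776513/71023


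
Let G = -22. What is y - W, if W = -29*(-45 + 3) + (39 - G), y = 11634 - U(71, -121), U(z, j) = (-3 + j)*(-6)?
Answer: 9611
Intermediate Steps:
U(z, j) = 18 - 6*j
y = 10890 (y = 11634 - (18 - 6*(-121)) = 11634 - (18 + 726) = 11634 - 1*744 = 11634 - 744 = 10890)
W = 1279 (W = -29*(-45 + 3) + (39 - 1*(-22)) = -29*(-42) + (39 + 22) = 1218 + 61 = 1279)
y - W = 10890 - 1*1279 = 10890 - 1279 = 9611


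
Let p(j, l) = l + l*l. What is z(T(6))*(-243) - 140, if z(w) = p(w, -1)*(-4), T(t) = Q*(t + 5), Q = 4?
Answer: -140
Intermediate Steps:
T(t) = 20 + 4*t (T(t) = 4*(t + 5) = 4*(5 + t) = 20 + 4*t)
p(j, l) = l + l**2
z(w) = 0 (z(w) = -(1 - 1)*(-4) = -1*0*(-4) = 0*(-4) = 0)
z(T(6))*(-243) - 140 = 0*(-243) - 140 = 0 - 140 = -140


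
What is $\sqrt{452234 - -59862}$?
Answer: $4 \sqrt{32006} \approx 715.61$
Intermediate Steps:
$\sqrt{452234 - -59862} = \sqrt{452234 + 59862} = \sqrt{512096} = 4 \sqrt{32006}$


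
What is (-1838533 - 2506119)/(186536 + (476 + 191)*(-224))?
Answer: -83551/714 ≈ -117.02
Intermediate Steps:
(-1838533 - 2506119)/(186536 + (476 + 191)*(-224)) = -4344652/(186536 + 667*(-224)) = -4344652/(186536 - 149408) = -4344652/37128 = -4344652*1/37128 = -83551/714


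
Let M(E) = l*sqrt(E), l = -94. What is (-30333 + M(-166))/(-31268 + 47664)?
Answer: -30333/16396 - 47*I*sqrt(166)/8198 ≈ -1.85 - 0.073866*I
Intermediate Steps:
M(E) = -94*sqrt(E)
(-30333 + M(-166))/(-31268 + 47664) = (-30333 - 94*I*sqrt(166))/(-31268 + 47664) = (-30333 - 94*I*sqrt(166))/16396 = (-30333 - 94*I*sqrt(166))*(1/16396) = -30333/16396 - 47*I*sqrt(166)/8198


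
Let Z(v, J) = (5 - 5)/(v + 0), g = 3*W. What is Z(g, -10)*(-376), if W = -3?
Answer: 0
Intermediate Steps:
g = -9 (g = 3*(-3) = -9)
Z(v, J) = 0 (Z(v, J) = 0/v = 0)
Z(g, -10)*(-376) = 0*(-376) = 0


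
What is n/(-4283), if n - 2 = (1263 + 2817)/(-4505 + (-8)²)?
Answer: -4802/19020803 ≈ -0.00025246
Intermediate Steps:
n = 4802/4441 (n = 2 + (1263 + 2817)/(-4505 + (-8)²) = 2 + 4080/(-4505 + 64) = 2 + 4080/(-4441) = 2 + 4080*(-1/4441) = 2 - 4080/4441 = 4802/4441 ≈ 1.0813)
n/(-4283) = (4802/4441)/(-4283) = (4802/4441)*(-1/4283) = -4802/19020803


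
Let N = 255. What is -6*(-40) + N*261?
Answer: 66795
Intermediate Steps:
-6*(-40) + N*261 = -6*(-40) + 255*261 = 240 + 66555 = 66795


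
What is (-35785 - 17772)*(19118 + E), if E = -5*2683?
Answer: -305435571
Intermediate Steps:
E = -13415
(-35785 - 17772)*(19118 + E) = (-35785 - 17772)*(19118 - 13415) = -53557*5703 = -305435571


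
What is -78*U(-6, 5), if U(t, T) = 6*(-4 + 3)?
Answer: 468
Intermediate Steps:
U(t, T) = -6 (U(t, T) = 6*(-1) = -6)
-78*U(-6, 5) = -78*(-6) = 468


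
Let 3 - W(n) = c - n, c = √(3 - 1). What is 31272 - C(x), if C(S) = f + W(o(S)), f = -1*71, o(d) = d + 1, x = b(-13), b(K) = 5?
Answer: 31334 + √2 ≈ 31335.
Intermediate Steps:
x = 5
c = √2 ≈ 1.4142
o(d) = 1 + d
W(n) = 3 + n - √2 (W(n) = 3 - (√2 - n) = 3 + (n - √2) = 3 + n - √2)
f = -71
C(S) = -67 + S - √2 (C(S) = -71 + (3 + (1 + S) - √2) = -71 + (4 + S - √2) = -67 + S - √2)
31272 - C(x) = 31272 - (-67 + 5 - √2) = 31272 - (-62 - √2) = 31272 + (62 + √2) = 31334 + √2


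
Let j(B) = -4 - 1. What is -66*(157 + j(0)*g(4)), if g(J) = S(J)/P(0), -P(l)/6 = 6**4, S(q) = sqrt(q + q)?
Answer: -10362 - 55*sqrt(2)/648 ≈ -10362.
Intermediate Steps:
S(q) = sqrt(2)*sqrt(q) (S(q) = sqrt(2*q) = sqrt(2)*sqrt(q))
P(l) = -7776 (P(l) = -6*6**4 = -6*1296 = -7776)
j(B) = -5
g(J) = -sqrt(2)*sqrt(J)/7776 (g(J) = (sqrt(2)*sqrt(J))/(-7776) = (sqrt(2)*sqrt(J))*(-1/7776) = -sqrt(2)*sqrt(J)/7776)
-66*(157 + j(0)*g(4)) = -66*(157 - (-5)*sqrt(2)*sqrt(4)/7776) = -66*(157 - (-5)*sqrt(2)*2/7776) = -66*(157 - (-5)*sqrt(2)/3888) = -66*(157 + 5*sqrt(2)/3888) = -10362 - 55*sqrt(2)/648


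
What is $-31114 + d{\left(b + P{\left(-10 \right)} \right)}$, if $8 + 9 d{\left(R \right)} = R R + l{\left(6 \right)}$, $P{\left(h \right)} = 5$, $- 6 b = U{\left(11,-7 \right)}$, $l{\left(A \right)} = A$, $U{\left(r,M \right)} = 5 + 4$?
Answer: $- \frac{1120063}{36} \approx -31113.0$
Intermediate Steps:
$U{\left(r,M \right)} = 9$
$b = - \frac{3}{2}$ ($b = \left(- \frac{1}{6}\right) 9 = - \frac{3}{2} \approx -1.5$)
$d{\left(R \right)} = - \frac{2}{9} + \frac{R^{2}}{9}$ ($d{\left(R \right)} = - \frac{8}{9} + \frac{R R + 6}{9} = - \frac{8}{9} + \frac{R^{2} + 6}{9} = - \frac{8}{9} + \frac{6 + R^{2}}{9} = - \frac{8}{9} + \left(\frac{2}{3} + \frac{R^{2}}{9}\right) = - \frac{2}{9} + \frac{R^{2}}{9}$)
$-31114 + d{\left(b + P{\left(-10 \right)} \right)} = -31114 - \left(\frac{2}{9} - \frac{\left(- \frac{3}{2} + 5\right)^{2}}{9}\right) = -31114 - \left(\frac{2}{9} - \frac{\left(\frac{7}{2}\right)^{2}}{9}\right) = -31114 + \left(- \frac{2}{9} + \frac{1}{9} \cdot \frac{49}{4}\right) = -31114 + \left(- \frac{2}{9} + \frac{49}{36}\right) = -31114 + \frac{41}{36} = - \frac{1120063}{36}$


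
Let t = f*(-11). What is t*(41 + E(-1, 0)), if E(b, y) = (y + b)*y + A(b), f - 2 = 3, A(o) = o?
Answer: -2200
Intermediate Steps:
f = 5 (f = 2 + 3 = 5)
t = -55 (t = 5*(-11) = -55)
E(b, y) = b + y*(b + y) (E(b, y) = (y + b)*y + b = (b + y)*y + b = y*(b + y) + b = b + y*(b + y))
t*(41 + E(-1, 0)) = -55*(41 + (-1 + 0² - 1*0)) = -55*(41 + (-1 + 0 + 0)) = -55*(41 - 1) = -55*40 = -2200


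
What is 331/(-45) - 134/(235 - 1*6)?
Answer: -81829/10305 ≈ -7.9407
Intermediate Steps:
331/(-45) - 134/(235 - 1*6) = 331*(-1/45) - 134/(235 - 6) = -331/45 - 134/229 = -81829/10305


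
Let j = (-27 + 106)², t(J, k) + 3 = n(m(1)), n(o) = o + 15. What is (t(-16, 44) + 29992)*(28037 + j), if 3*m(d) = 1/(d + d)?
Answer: 1028482825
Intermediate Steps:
m(d) = 1/(6*d) (m(d) = 1/(3*(d + d)) = 1/(3*((2*d))) = (1/(2*d))/3 = 1/(6*d))
n(o) = 15 + o
t(J, k) = 73/6 (t(J, k) = -3 + (15 + (⅙)/1) = -3 + (15 + (⅙)*1) = -3 + (15 + ⅙) = -3 + 91/6 = 73/6)
j = 6241 (j = 79² = 6241)
(t(-16, 44) + 29992)*(28037 + j) = (73/6 + 29992)*(28037 + 6241) = (180025/6)*34278 = 1028482825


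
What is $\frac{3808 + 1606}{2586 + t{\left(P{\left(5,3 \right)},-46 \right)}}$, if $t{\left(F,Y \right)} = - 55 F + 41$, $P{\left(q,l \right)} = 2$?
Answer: $\frac{5414}{2517} \approx 2.151$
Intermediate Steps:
$t{\left(F,Y \right)} = 41 - 55 F$
$\frac{3808 + 1606}{2586 + t{\left(P{\left(5,3 \right)},-46 \right)}} = \frac{3808 + 1606}{2586 + \left(41 - 110\right)} = \frac{5414}{2586 + \left(41 - 110\right)} = \frac{5414}{2586 - 69} = \frac{5414}{2517}$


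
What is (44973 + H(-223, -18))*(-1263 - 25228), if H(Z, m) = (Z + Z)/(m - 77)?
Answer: -113192890571/95 ≈ -1.1915e+9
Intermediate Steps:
H(Z, m) = 2*Z/(-77 + m) (H(Z, m) = (2*Z)/(-77 + m) = 2*Z/(-77 + m))
(44973 + H(-223, -18))*(-1263 - 25228) = (44973 + 2*(-223)/(-77 - 18))*(-1263 - 25228) = (44973 + 2*(-223)/(-95))*(-26491) = (44973 + 2*(-223)*(-1/95))*(-26491) = (44973 + 446/95)*(-26491) = (4272881/95)*(-26491) = -113192890571/95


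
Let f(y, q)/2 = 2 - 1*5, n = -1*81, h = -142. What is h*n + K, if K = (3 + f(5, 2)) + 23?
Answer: 11522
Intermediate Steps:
n = -81
f(y, q) = -6 (f(y, q) = 2*(2 - 1*5) = 2*(2 - 5) = 2*(-3) = -6)
K = 20 (K = (3 - 6) + 23 = -3 + 23 = 20)
h*n + K = -142*(-81) + 20 = 11502 + 20 = 11522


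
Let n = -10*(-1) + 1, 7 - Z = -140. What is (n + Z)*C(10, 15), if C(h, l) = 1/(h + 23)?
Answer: 158/33 ≈ 4.7879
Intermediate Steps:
C(h, l) = 1/(23 + h)
Z = 147 (Z = 7 - 1*(-140) = 7 + 140 = 147)
n = 11 (n = 10 + 1 = 11)
(n + Z)*C(10, 15) = (11 + 147)/(23 + 10) = 158/33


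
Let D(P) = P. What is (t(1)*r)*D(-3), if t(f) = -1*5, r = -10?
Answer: -150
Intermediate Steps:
t(f) = -5
(t(1)*r)*D(-3) = -5*(-10)*(-3) = 50*(-3) = -150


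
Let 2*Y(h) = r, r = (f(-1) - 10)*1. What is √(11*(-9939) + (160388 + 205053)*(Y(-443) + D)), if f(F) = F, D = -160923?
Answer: I*√235239925190/2 ≈ 2.4251e+5*I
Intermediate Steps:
r = -11 (r = (-1 - 10)*1 = -11*1 = -11)
Y(h) = -11/2 (Y(h) = (½)*(-11) = -11/2)
√(11*(-9939) + (160388 + 205053)*(Y(-443) + D)) = √(11*(-9939) + (160388 + 205053)*(-11/2 - 160923)) = √(-109329 + 365441*(-321857/2)) = √(-109329 - 117619743937/2) = √(-117619962595/2) = I*√235239925190/2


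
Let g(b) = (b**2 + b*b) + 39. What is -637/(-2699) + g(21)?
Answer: 2486416/2699 ≈ 921.24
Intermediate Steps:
g(b) = 39 + 2*b**2 (g(b) = (b**2 + b**2) + 39 = 2*b**2 + 39 = 39 + 2*b**2)
-637/(-2699) + g(21) = -637/(-2699) + (39 + 2*21**2) = -637*(-1/2699) + (39 + 2*441) = 637/2699 + (39 + 882) = 637/2699 + 921 = 2486416/2699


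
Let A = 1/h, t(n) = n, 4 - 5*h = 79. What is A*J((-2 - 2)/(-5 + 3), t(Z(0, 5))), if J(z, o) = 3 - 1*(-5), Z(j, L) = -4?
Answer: -8/15 ≈ -0.53333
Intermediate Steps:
h = -15 (h = 4/5 - 1/5*79 = 4/5 - 79/5 = -15)
A = -1/15 (A = 1/(-15) = -1/15 ≈ -0.066667)
J(z, o) = 8 (J(z, o) = 3 + 5 = 8)
A*J((-2 - 2)/(-5 + 3), t(Z(0, 5))) = -1/15*8 = -8/15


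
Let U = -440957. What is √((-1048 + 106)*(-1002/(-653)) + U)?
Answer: I*√188644389665/653 ≈ 665.13*I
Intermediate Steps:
√((-1048 + 106)*(-1002/(-653)) + U) = √((-1048 + 106)*(-1002/(-653)) - 440957) = √(-(-943884)*(-1)/653 - 440957) = √(-942*1002/653 - 440957) = √(-943884/653 - 440957) = √(-288888805/653) = I*√188644389665/653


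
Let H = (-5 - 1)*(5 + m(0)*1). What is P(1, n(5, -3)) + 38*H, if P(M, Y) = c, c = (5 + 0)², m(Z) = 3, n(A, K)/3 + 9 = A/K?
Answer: -1799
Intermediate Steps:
n(A, K) = -27 + 3*A/K (n(A, K) = -27 + 3*(A/K) = -27 + 3*A/K)
c = 25 (c = 5² = 25)
P(M, Y) = 25
H = -48 (H = (-5 - 1)*(5 + 3*1) = -6*(5 + 3) = -6*8 = -48)
P(1, n(5, -3)) + 38*H = 25 + 38*(-48) = 25 - 1824 = -1799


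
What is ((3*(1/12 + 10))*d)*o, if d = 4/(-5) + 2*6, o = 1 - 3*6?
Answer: -28798/5 ≈ -5759.6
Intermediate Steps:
o = -17 (o = 1 - 18 = -17)
d = 56/5 (d = 4*(-⅕) + 12 = -⅘ + 12 = 56/5 ≈ 11.200)
((3*(1/12 + 10))*d)*o = ((3*(1/12 + 10))*(56/5))*(-17) = ((3*(121/12))*(56/5))*(-17) = ((121/4)*(56/5))*(-17) = (1694/5)*(-17) = -28798/5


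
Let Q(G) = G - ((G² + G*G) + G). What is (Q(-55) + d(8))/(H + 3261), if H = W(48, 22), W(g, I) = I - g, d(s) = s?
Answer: -6042/3235 ≈ -1.8677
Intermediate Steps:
H = -26 (H = 22 - 1*48 = 22 - 48 = -26)
Q(G) = -2*G² (Q(G) = G - ((G² + G²) + G) = G - (2*G² + G) = G - (G + 2*G²) = G + (-G - 2*G²) = -2*G²)
(Q(-55) + d(8))/(H + 3261) = (-2*(-55)² + 8)/(-26 + 3261) = (-2*3025 + 8)/3235 = (-6050 + 8)*(1/3235) = -6042*1/3235 = -6042/3235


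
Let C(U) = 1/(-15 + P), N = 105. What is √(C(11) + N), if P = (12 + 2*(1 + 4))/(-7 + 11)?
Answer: √37867/19 ≈ 10.242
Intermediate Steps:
P = 11/2 (P = (12 + 2*5)/4 = (12 + 10)*(¼) = 22*(¼) = 11/2 ≈ 5.5000)
C(U) = -2/19 (C(U) = 1/(-15 + 11/2) = 1/(-19/2) = -2/19)
√(C(11) + N) = √(-2/19 + 105) = √(1993/19) = √37867/19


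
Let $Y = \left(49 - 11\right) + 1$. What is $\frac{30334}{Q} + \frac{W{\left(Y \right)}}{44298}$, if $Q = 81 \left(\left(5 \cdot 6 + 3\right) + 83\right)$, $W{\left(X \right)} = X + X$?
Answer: $\frac{1287805}{398682} \approx 3.2302$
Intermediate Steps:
$Y = 39$ ($Y = 38 + 1 = 39$)
$W{\left(X \right)} = 2 X$
$Q = 9396$ ($Q = 81 \left(\left(30 + 3\right) + 83\right) = 81 \left(33 + 83\right) = 81 \cdot 116 = 9396$)
$\frac{30334}{Q} + \frac{W{\left(Y \right)}}{44298} = \frac{30334}{9396} + \frac{2 \cdot 39}{44298} = 30334 \cdot \frac{1}{9396} + 78 \cdot \frac{1}{44298} = \frac{523}{162} + \frac{13}{7383} = \frac{1287805}{398682}$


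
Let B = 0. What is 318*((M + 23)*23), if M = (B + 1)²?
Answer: 175536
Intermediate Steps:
M = 1 (M = (0 + 1)² = 1² = 1)
318*((M + 23)*23) = 318*((1 + 23)*23) = 318*(24*23) = 318*552 = 175536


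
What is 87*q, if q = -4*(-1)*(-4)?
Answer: -1392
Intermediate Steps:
q = -16 (q = 4*(-4) = -16)
87*q = 87*(-16) = -1392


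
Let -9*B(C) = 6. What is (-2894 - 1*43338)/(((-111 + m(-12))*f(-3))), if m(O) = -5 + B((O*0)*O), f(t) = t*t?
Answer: 23116/525 ≈ 44.030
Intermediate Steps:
f(t) = t**2
B(C) = -2/3 (B(C) = -1/9*6 = -2/3)
m(O) = -17/3 (m(O) = -5 - 2/3 = -17/3)
(-2894 - 1*43338)/(((-111 + m(-12))*f(-3))) = (-2894 - 1*43338)/(((-111 - 17/3)*(-3)**2)) = (-2894 - 43338)/((-350/3*9)) = -46232/(-1050) = -46232*(-1/1050) = 23116/525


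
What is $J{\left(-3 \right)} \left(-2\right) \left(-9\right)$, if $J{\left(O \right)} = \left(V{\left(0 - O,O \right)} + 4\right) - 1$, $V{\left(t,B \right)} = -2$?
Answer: $18$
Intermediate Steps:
$J{\left(O \right)} = 1$ ($J{\left(O \right)} = \left(-2 + 4\right) - 1 = 2 - 1 = 1$)
$J{\left(-3 \right)} \left(-2\right) \left(-9\right) = 1 \left(-2\right) \left(-9\right) = \left(-2\right) \left(-9\right) = 18$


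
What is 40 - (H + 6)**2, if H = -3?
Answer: 31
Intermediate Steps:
40 - (H + 6)**2 = 40 - (-3 + 6)**2 = 40 - 1*3**2 = 40 - 1*9 = 40 - 9 = 31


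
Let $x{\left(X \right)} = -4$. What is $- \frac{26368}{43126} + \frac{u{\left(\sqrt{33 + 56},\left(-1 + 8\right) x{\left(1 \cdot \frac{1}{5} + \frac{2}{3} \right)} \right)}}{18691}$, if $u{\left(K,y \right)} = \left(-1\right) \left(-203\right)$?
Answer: $- \frac{242044855}{403034033} \approx -0.60056$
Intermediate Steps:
$u{\left(K,y \right)} = 203$
$- \frac{26368}{43126} + \frac{u{\left(\sqrt{33 + 56},\left(-1 + 8\right) x{\left(1 \cdot \frac{1}{5} + \frac{2}{3} \right)} \right)}}{18691} = - \frac{26368}{43126} + \frac{203}{18691} = \left(-26368\right) \frac{1}{43126} + 203 \cdot \frac{1}{18691} = - \frac{13184}{21563} + \frac{203}{18691} = - \frac{242044855}{403034033}$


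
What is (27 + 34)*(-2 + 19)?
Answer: 1037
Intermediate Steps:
(27 + 34)*(-2 + 19) = 61*17 = 1037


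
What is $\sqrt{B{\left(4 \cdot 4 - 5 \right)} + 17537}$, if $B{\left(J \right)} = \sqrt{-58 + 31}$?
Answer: $\sqrt{17537 + 3 i \sqrt{3}} \approx 132.43 + 0.02 i$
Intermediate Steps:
$B{\left(J \right)} = 3 i \sqrt{3}$ ($B{\left(J \right)} = \sqrt{-27} = 3 i \sqrt{3}$)
$\sqrt{B{\left(4 \cdot 4 - 5 \right)} + 17537} = \sqrt{3 i \sqrt{3} + 17537} = \sqrt{17537 + 3 i \sqrt{3}}$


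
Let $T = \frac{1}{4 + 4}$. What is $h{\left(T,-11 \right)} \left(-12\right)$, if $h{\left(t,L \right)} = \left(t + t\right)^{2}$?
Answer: $- \frac{3}{4} \approx -0.75$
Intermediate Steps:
$T = \frac{1}{8} \approx 0.125$
$h{\left(t,L \right)} = 4 t^{2}$ ($h{\left(t,L \right)} = \left(2 t\right)^{2} = 4 t^{2}$)
$h{\left(T,-11 \right)} \left(-12\right) = \frac{4}{64} \left(-12\right) = 4 \cdot \frac{1}{64} \left(-12\right) = \frac{1}{16} \left(-12\right) = - \frac{3}{4}$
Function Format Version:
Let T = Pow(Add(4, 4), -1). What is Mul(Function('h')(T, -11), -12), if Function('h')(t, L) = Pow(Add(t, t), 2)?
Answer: Rational(-3, 4) ≈ -0.75000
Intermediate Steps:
T = Rational(1, 8) (T = Pow(8, -1) = Rational(1, 8) ≈ 0.12500)
Function('h')(t, L) = Mul(4, Pow(t, 2)) (Function('h')(t, L) = Pow(Mul(2, t), 2) = Mul(4, Pow(t, 2)))
Mul(Function('h')(T, -11), -12) = Mul(Mul(4, Pow(Rational(1, 8), 2)), -12) = Mul(Mul(4, Rational(1, 64)), -12) = Mul(Rational(1, 16), -12) = Rational(-3, 4)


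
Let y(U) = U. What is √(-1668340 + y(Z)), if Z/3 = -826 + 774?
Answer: 4*I*√104281 ≈ 1291.7*I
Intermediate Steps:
Z = -156 (Z = 3*(-826 + 774) = 3*(-52) = -156)
√(-1668340 + y(Z)) = √(-1668340 - 156) = √(-1668496) = 4*I*√104281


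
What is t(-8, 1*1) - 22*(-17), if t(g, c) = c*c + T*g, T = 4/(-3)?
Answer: 1157/3 ≈ 385.67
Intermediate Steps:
T = -4/3 (T = 4*(-⅓) = -4/3 ≈ -1.3333)
t(g, c) = c² - 4*g/3 (t(g, c) = c*c - 4*g/3 = c² - 4*g/3)
t(-8, 1*1) - 22*(-17) = ((1*1)² - 4/3*(-8)) - 22*(-17) = (1² + 32/3) + 374 = (1 + 32/3) + 374 = 35/3 + 374 = 1157/3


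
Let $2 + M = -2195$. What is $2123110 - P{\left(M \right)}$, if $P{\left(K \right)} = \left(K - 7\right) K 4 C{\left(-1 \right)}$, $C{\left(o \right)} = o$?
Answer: $21491862$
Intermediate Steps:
$M = -2197$ ($M = -2 - 2195 = -2197$)
$P{\left(K \right)} = - 4 K \left(-7 + K\right)$ ($P{\left(K \right)} = \left(K - 7\right) K 4 \left(-1\right) = \left(K - 7\right) 4 K \left(-1\right) = \left(-7 + K\right) 4 K \left(-1\right) = 4 K \left(-7 + K\right) \left(-1\right) = - 4 K \left(-7 + K\right)$)
$2123110 - P{\left(M \right)} = 2123110 - 4 \left(-2197\right) \left(7 - -2197\right) = 2123110 - 4 \left(-2197\right) \left(7 + 2197\right) = 2123110 - 4 \left(-2197\right) 2204 = 2123110 - -19368752 = 2123110 + 19368752 = 21491862$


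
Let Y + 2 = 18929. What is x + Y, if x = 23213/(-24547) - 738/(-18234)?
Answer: 470618374555/24866111 ≈ 18926.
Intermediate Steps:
Y = 18927 (Y = -2 + 18929 = 18927)
x = -22508342/24866111 (x = 23213*(-1/24547) - 738*(-1/18234) = -23213/24547 + 41/1013 = -22508342/24866111 ≈ -0.90518)
x + Y = -22508342/24866111 + 18927 = 470618374555/24866111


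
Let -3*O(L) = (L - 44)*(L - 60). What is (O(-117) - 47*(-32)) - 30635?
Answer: -38630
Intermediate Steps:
O(L) = -(-60 + L)*(-44 + L)/3 (O(L) = -(L - 44)*(L - 60)/3 = -(-44 + L)*(-60 + L)/3 = -(-60 + L)*(-44 + L)/3)
(O(-117) - 47*(-32)) - 30635 = ((-880 - ⅓*(-117)² + (104/3)*(-117)) - 47*(-32)) - 30635 = ((-880 - ⅓*13689 - 4056) + 1504) - 30635 = ((-880 - 4563 - 4056) + 1504) - 30635 = (-9499 + 1504) - 30635 = -7995 - 30635 = -38630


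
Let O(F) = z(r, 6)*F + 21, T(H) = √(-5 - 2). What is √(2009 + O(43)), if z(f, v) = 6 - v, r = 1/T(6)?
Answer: √2030 ≈ 45.056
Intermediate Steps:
T(H) = I*√7 (T(H) = √(-7) = I*√7)
r = -I*√7/7 (r = 1/(I*√7) = 1*(-I*√7/7) = -I*√7/7 ≈ -0.37796*I)
O(F) = 21 (O(F) = (6 - 1*6)*F + 21 = (6 - 6)*F + 21 = 0*F + 21 = 0 + 21 = 21)
√(2009 + O(43)) = √(2009 + 21) = √2030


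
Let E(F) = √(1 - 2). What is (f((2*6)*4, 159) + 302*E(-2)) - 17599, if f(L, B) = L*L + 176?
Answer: -15119 + 302*I ≈ -15119.0 + 302.0*I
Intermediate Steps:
f(L, B) = 176 + L² (f(L, B) = L² + 176 = 176 + L²)
E(F) = I (E(F) = √(-1) = I)
(f((2*6)*4, 159) + 302*E(-2)) - 17599 = ((176 + ((2*6)*4)²) + 302*I) - 17599 = ((176 + (12*4)²) + 302*I) - 17599 = ((176 + 48²) + 302*I) - 17599 = ((176 + 2304) + 302*I) - 17599 = (2480 + 302*I) - 17599 = -15119 + 302*I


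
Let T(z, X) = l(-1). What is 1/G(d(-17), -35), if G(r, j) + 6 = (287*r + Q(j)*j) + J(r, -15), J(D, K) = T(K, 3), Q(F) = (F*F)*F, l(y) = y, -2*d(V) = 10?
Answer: 1/1499183 ≈ 6.6703e-7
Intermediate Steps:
d(V) = -5 (d(V) = -1/2*10 = -5)
T(z, X) = -1
Q(F) = F**3 (Q(F) = F**2*F = F**3)
J(D, K) = -1
G(r, j) = -7 + j**4 + 287*r (G(r, j) = -6 + ((287*r + j**3*j) - 1) = -6 + ((287*r + j**4) - 1) = -6 + ((j**4 + 287*r) - 1) = -6 + (-1 + j**4 + 287*r) = -7 + j**4 + 287*r)
1/G(d(-17), -35) = 1/(-7 + (-35)**4 + 287*(-5)) = 1/(-7 + 1500625 - 1435) = 1/1499183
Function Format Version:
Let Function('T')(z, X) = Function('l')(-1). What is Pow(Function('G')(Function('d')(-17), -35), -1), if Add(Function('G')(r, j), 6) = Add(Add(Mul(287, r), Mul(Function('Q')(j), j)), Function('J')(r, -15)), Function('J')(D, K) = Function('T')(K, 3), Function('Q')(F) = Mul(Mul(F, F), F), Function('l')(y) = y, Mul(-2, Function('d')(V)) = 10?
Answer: Rational(1, 1499183) ≈ 6.6703e-7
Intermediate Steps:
Function('d')(V) = -5 (Function('d')(V) = Mul(Rational(-1, 2), 10) = -5)
Function('T')(z, X) = -1
Function('Q')(F) = Pow(F, 3) (Function('Q')(F) = Mul(Pow(F, 2), F) = Pow(F, 3))
Function('J')(D, K) = -1
Function('G')(r, j) = Add(-7, Pow(j, 4), Mul(287, r)) (Function('G')(r, j) = Add(-6, Add(Add(Mul(287, r), Mul(Pow(j, 3), j)), -1)) = Add(-6, Add(Add(Mul(287, r), Pow(j, 4)), -1)) = Add(-6, Add(Add(Pow(j, 4), Mul(287, r)), -1)) = Add(-6, Add(-1, Pow(j, 4), Mul(287, r))) = Add(-7, Pow(j, 4), Mul(287, r)))
Pow(Function('G')(Function('d')(-17), -35), -1) = Pow(Add(-7, Pow(-35, 4), Mul(287, -5)), -1) = Pow(Add(-7, 1500625, -1435), -1) = Pow(1499183, -1) = Rational(1, 1499183)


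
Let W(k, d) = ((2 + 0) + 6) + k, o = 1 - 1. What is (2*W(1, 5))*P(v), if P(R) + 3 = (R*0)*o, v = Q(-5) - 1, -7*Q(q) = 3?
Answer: -54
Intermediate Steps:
Q(q) = -3/7 (Q(q) = -⅐*3 = -3/7)
o = 0
v = -10/7 (v = -3/7 - 1 = -10/7 ≈ -1.4286)
P(R) = -3 (P(R) = -3 + (R*0)*0 = -3 + 0*0 = -3 + 0 = -3)
W(k, d) = 8 + k (W(k, d) = (2 + 6) + k = 8 + k)
(2*W(1, 5))*P(v) = (2*(8 + 1))*(-3) = (2*9)*(-3) = 18*(-3) = -54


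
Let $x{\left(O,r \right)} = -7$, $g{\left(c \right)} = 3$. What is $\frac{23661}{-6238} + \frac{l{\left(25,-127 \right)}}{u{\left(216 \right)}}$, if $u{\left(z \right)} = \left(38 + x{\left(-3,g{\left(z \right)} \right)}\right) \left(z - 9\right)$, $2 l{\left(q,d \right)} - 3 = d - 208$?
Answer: $- \frac{152868145}{40029246} \approx -3.8189$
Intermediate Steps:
$l{\left(q,d \right)} = - \frac{205}{2} + \frac{d}{2}$ ($l{\left(q,d \right)} = \frac{3}{2} + \frac{d - 208}{2} = \frac{3}{2} + \frac{-208 + d}{2} = \frac{3}{2} + \left(-104 + \frac{d}{2}\right) = - \frac{205}{2} + \frac{d}{2}$)
$u{\left(z \right)} = -279 + 31 z$ ($u{\left(z \right)} = \left(38 - 7\right) \left(z - 9\right) = 31 \left(-9 + z\right) = -279 + 31 z$)
$\frac{23661}{-6238} + \frac{l{\left(25,-127 \right)}}{u{\left(216 \right)}} = \frac{23661}{-6238} + \frac{- \frac{205}{2} + \frac{1}{2} \left(-127\right)}{-279 + 31 \cdot 216} = 23661 \left(- \frac{1}{6238}\right) + \frac{- \frac{205}{2} - \frac{127}{2}}{-279 + 6696} = - \frac{23661}{6238} - \frac{166}{6417} = - \frac{152868145}{40029246}$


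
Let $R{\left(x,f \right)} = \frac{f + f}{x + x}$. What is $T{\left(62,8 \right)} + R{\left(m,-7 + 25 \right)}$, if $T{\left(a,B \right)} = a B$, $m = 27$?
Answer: $\frac{1490}{3} \approx 496.67$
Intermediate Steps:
$T{\left(a,B \right)} = B a$
$R{\left(x,f \right)} = \frac{f}{x}$ ($R{\left(x,f \right)} = \frac{2 f}{2 x} = 2 f \frac{1}{2 x} = \frac{f}{x}$)
$T{\left(62,8 \right)} + R{\left(m,-7 + 25 \right)} = 8 \cdot 62 + \frac{-7 + 25}{27} = 496 + 18 \cdot \frac{1}{27} = 496 + \frac{2}{3} = \frac{1490}{3}$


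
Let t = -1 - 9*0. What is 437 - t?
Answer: 438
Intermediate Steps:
t = -1 (t = -1 + 0 = -1)
437 - t = 437 - 1*(-1) = 437 + 1 = 438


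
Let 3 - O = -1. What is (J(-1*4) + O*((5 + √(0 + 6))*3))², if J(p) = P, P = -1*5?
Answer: 3889 + 1320*√6 ≈ 7122.3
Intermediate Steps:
P = -5
J(p) = -5
O = 4 (O = 3 - 1*(-1) = 3 + 1 = 4)
(J(-1*4) + O*((5 + √(0 + 6))*3))² = (-5 + 4*((5 + √(0 + 6))*3))² = (-5 + 4*((5 + √6)*3))² = (-5 + 4*(15 + 3*√6))² = (-5 + (60 + 12*√6))² = (55 + 12*√6)²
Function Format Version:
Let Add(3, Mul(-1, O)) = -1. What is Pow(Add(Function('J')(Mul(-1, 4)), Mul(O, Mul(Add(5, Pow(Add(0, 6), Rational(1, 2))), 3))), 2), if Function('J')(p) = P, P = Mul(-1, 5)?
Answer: Add(3889, Mul(1320, Pow(6, Rational(1, 2)))) ≈ 7122.3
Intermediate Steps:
P = -5
Function('J')(p) = -5
O = 4 (O = Add(3, Mul(-1, -1)) = Add(3, 1) = 4)
Pow(Add(Function('J')(Mul(-1, 4)), Mul(O, Mul(Add(5, Pow(Add(0, 6), Rational(1, 2))), 3))), 2) = Pow(Add(-5, Mul(4, Mul(Add(5, Pow(Add(0, 6), Rational(1, 2))), 3))), 2) = Pow(Add(-5, Mul(4, Mul(Add(5, Pow(6, Rational(1, 2))), 3))), 2) = Pow(Add(-5, Mul(4, Add(15, Mul(3, Pow(6, Rational(1, 2)))))), 2) = Pow(Add(-5, Add(60, Mul(12, Pow(6, Rational(1, 2))))), 2) = Pow(Add(55, Mul(12, Pow(6, Rational(1, 2)))), 2)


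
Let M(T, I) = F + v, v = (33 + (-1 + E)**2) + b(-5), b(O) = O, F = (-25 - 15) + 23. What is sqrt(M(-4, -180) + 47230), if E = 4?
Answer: 15*sqrt(210) ≈ 217.37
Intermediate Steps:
F = -17 (F = -40 + 23 = -17)
v = 37 (v = (33 + (-1 + 4)**2) - 5 = (33 + 3**2) - 5 = (33 + 9) - 5 = 42 - 5 = 37)
M(T, I) = 20 (M(T, I) = -17 + 37 = 20)
sqrt(M(-4, -180) + 47230) = sqrt(20 + 47230) = sqrt(47250) = 15*sqrt(210)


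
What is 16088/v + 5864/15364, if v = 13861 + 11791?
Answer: 24849960/24632333 ≈ 1.0088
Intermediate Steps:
v = 25652
16088/v + 5864/15364 = 16088/25652 + 5864/15364 = 16088*(1/25652) + 5864*(1/15364) = 4022/6413 + 1466/3841 = 24849960/24632333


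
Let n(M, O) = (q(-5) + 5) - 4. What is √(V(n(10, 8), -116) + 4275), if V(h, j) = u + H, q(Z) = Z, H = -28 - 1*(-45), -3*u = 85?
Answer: √38373/3 ≈ 65.297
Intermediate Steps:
u = -85/3 (u = -⅓*85 = -85/3 ≈ -28.333)
H = 17 (H = -28 + 45 = 17)
n(M, O) = -4 (n(M, O) = (-5 + 5) - 4 = 0 - 4 = -4)
V(h, j) = -34/3 (V(h, j) = -85/3 + 17 = -34/3)
√(V(n(10, 8), -116) + 4275) = √(-34/3 + 4275) = √(12791/3) = √38373/3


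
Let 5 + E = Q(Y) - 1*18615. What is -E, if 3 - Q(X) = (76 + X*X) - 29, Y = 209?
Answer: 62345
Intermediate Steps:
Q(X) = -44 - X**2 (Q(X) = 3 - ((76 + X*X) - 29) = 3 - ((76 + X**2) - 29) = 3 - (47 + X**2) = 3 + (-47 - X**2) = -44 - X**2)
E = -62345 (E = -5 + ((-44 - 1*209**2) - 1*18615) = -5 + ((-44 - 1*43681) - 18615) = -5 + ((-44 - 43681) - 18615) = -5 + (-43725 - 18615) = -5 - 62340 = -62345)
-E = -1*(-62345) = 62345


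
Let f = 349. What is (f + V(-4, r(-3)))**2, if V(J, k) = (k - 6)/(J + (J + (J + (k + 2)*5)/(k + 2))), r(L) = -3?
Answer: 115600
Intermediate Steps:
V(J, k) = (-6 + k)/(2*J + (10 + J + 5*k)/(2 + k)) (V(J, k) = (-6 + k)/(J + (J + (J + (2 + k)*5)/(2 + k))) = (-6 + k)/(J + (J + (J + (10 + 5*k))/(2 + k))) = (-6 + k)/(J + (J + (10 + J + 5*k)/(2 + k))) = (-6 + k)/(2*J + (10 + J + 5*k)/(2 + k)))
(f + V(-4, r(-3)))**2 = (349 + (-12 + (-3)**2 - 4*(-3))/(10 + 5*(-4) + 5*(-3) + 2*(-4)*(-3)))**2 = (349 + (-12 + 9 + 12)/(10 - 20 - 15 + 24))**2 = (349 + 9/(-1))**2 = (349 - 1*9)**2 = (349 - 9)**2 = 340**2 = 115600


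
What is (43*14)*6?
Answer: 3612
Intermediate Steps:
(43*14)*6 = 602*6 = 3612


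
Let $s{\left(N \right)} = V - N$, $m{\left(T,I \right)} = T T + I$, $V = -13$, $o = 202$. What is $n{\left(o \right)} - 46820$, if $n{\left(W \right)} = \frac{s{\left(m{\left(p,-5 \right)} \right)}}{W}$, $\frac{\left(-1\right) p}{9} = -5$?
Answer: $- \frac{9459673}{202} \approx -46830.0$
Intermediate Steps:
$p = 45$ ($p = \left(-9\right) \left(-5\right) = 45$)
$m{\left(T,I \right)} = I + T^{2}$ ($m{\left(T,I \right)} = T^{2} + I = I + T^{2}$)
$s{\left(N \right)} = -13 - N$
$n{\left(W \right)} = - \frac{2033}{W}$ ($n{\left(W \right)} = \frac{-13 - \left(-5 + 45^{2}\right)}{W} = \frac{-13 - \left(-5 + 2025\right)}{W} = \frac{-13 - 2020}{W} = - \frac{2033}{W}$)
$n{\left(o \right)} - 46820 = - \frac{2033}{202} - 46820 = - \frac{9459673}{202}$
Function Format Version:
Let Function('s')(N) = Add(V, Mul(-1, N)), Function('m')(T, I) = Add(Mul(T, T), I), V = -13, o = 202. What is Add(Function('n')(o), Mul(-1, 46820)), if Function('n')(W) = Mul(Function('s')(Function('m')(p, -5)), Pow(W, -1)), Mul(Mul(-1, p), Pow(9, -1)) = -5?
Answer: Rational(-9459673, 202) ≈ -46830.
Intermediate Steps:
p = 45 (p = Mul(-9, -5) = 45)
Function('m')(T, I) = Add(I, Pow(T, 2)) (Function('m')(T, I) = Add(Pow(T, 2), I) = Add(I, Pow(T, 2)))
Function('s')(N) = Add(-13, Mul(-1, N))
Function('n')(W) = Mul(-2033, Pow(W, -1)) (Function('n')(W) = Mul(Add(-13, Mul(-1, Add(-5, Pow(45, 2)))), Pow(W, -1)) = Mul(Add(-13, Mul(-1, Add(-5, 2025))), Pow(W, -1)) = Mul(Add(-13, Mul(-1, 2020)), Pow(W, -1)) = Mul(Add(-13, -2020), Pow(W, -1)) = Mul(-2033, Pow(W, -1)))
Add(Function('n')(o), Mul(-1, 46820)) = Add(Mul(-2033, Pow(202, -1)), Mul(-1, 46820)) = Add(Mul(-2033, Rational(1, 202)), -46820) = Add(Rational(-2033, 202), -46820) = Rational(-9459673, 202)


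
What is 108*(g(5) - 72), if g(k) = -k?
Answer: -8316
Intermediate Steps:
108*(g(5) - 72) = 108*(-1*5 - 72) = 108*(-5 - 72) = 108*(-77) = -8316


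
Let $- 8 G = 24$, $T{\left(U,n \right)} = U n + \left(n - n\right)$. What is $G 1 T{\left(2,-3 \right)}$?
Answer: $18$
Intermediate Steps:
$T{\left(U,n \right)} = U n$ ($T{\left(U,n \right)} = U n + 0 = U n$)
$G = -3$ ($G = \left(- \frac{1}{8}\right) 24 = -3$)
$G 1 T{\left(2,-3 \right)} = \left(-3\right) 1 \cdot 2 \left(-3\right) = \left(-3\right) \left(-6\right) = 18$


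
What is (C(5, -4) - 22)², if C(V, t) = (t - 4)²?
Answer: 1764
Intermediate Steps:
C(V, t) = (-4 + t)²
(C(5, -4) - 22)² = ((-4 - 4)² - 22)² = ((-8)² - 22)² = (64 - 22)² = 42² = 1764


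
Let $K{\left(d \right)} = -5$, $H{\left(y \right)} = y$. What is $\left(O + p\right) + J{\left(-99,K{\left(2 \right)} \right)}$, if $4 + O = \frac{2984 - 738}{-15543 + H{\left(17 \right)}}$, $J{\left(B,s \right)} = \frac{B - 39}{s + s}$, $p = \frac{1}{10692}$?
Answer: $\frac{4007101039}{415009980} \approx 9.6554$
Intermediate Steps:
$p = \frac{1}{10692} \approx 9.3528 \cdot 10^{-5}$
$J{\left(B,s \right)} = \frac{-39 + B}{2 s}$
$O = - \frac{32175}{7763}$ ($O = -4 + \frac{2984 - 738}{-15543 + 17} = -4 + \frac{2246}{-15526} = -4 + 2246 \left(- \frac{1}{15526}\right) = -4 - \frac{1123}{7763} = - \frac{32175}{7763} \approx -4.1447$)
$\left(O + p\right) + J{\left(-99,K{\left(2 \right)} \right)} = \left(- \frac{32175}{7763} + \frac{1}{10692}\right) + \frac{-39 - 99}{2 \left(-5\right)} = - \frac{344007337}{83001996} + \frac{1}{2} \left(- \frac{1}{5}\right) \left(-138\right) = - \frac{344007337}{83001996} + \frac{69}{5} = \frac{4007101039}{415009980}$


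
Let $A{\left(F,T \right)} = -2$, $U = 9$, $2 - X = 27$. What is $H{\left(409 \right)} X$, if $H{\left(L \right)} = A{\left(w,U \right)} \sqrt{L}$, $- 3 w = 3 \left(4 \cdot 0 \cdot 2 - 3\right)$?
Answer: $50 \sqrt{409} \approx 1011.2$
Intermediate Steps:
$X = -25$ ($X = 2 - 27 = -25$)
$w = 3$ ($w = - \frac{3 \left(4 \cdot 0 \cdot 2 - 3\right)}{3} = - \frac{3 \left(0 \cdot 2 - 3\right)}{3} = - \frac{3 \left(0 - 3\right)}{3} = - \frac{3 \left(-3\right)}{3} = \left(- \frac{1}{3}\right) \left(-9\right) = 3$)
$H{\left(L \right)} = - 2 \sqrt{L}$
$H{\left(409 \right)} X = - 2 \sqrt{409} \left(-25\right) = 50 \sqrt{409}$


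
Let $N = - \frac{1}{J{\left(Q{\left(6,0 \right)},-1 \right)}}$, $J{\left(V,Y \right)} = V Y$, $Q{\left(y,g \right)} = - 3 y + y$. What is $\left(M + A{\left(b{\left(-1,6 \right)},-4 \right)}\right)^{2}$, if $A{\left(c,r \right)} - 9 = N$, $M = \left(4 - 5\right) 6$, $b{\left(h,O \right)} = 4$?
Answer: $\frac{1225}{144} \approx 8.5069$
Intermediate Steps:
$Q{\left(y,g \right)} = - 2 y$
$M = -6$ ($M = \left(-1\right) 6 = -6$)
$N = - \frac{1}{12}$ ($N = - \frac{1}{\left(-2\right) 6 \left(-1\right)} = - \frac{1}{\left(-12\right) \left(-1\right)} = - \frac{1}{12} \approx -0.083333$)
$A{\left(c,r \right)} = \frac{107}{12}$ ($A{\left(c,r \right)} = 9 - \frac{1}{12} = \frac{107}{12}$)
$\left(M + A{\left(b{\left(-1,6 \right)},-4 \right)}\right)^{2} = \left(-6 + \frac{107}{12}\right)^{2} = \left(\frac{35}{12}\right)^{2} = \frac{1225}{144}$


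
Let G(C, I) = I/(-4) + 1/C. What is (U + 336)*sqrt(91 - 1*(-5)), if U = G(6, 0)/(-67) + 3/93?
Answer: 8375206*sqrt(6)/6231 ≈ 3292.4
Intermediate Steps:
G(C, I) = 1/C - I/4 (G(C, I) = I*(-1/4) + 1/C = -I/4 + 1/C = 1/C - I/4)
U = 371/12462 (U = (1/6 - 1/4*0)/(-67) + 3/93 = (1/6 + 0)*(-1/67) + 3*(1/93) = (1/6)*(-1/67) + 1/31 = -1/402 + 1/31 = 371/12462 ≈ 0.029770)
(U + 336)*sqrt(91 - 1*(-5)) = (371/12462 + 336)*sqrt(91 - 1*(-5)) = 4187603*sqrt(91 + 5)/12462 = 4187603*sqrt(96)/12462 = 4187603*(4*sqrt(6))/12462 = 8375206*sqrt(6)/6231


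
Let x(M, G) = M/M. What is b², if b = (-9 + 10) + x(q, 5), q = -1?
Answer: 4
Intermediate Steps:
x(M, G) = 1
b = 2 (b = (-9 + 10) + 1 = 1 + 1 = 2)
b² = 2² = 4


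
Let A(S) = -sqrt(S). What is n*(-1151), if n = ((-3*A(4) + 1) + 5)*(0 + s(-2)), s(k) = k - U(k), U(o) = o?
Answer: 0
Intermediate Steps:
s(k) = 0 (s(k) = k - k = 0)
n = 0 (n = ((-(-3)*sqrt(4) + 1) + 5)*(0 + 0) = ((-(-3)*2 + 1) + 5)*0 = ((-3*(-2) + 1) + 5)*0 = ((6 + 1) + 5)*0 = (7 + 5)*0 = 12*0 = 0)
n*(-1151) = 0*(-1151) = 0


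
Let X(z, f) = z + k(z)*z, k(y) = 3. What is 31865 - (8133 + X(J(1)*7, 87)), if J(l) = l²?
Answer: 23704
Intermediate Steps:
X(z, f) = 4*z (X(z, f) = z + 3*z = 4*z)
31865 - (8133 + X(J(1)*7, 87)) = 31865 - (8133 + 4*(1²*7)) = 31865 - (8133 + 4*(1*7)) = 31865 - (8133 + 4*7) = 31865 - (8133 + 28) = 31865 - 1*8161 = 31865 - 8161 = 23704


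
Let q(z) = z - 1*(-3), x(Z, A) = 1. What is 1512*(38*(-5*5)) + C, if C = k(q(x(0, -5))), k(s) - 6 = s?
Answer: -1436390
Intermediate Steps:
q(z) = 3 + z (q(z) = z + 3 = 3 + z)
k(s) = 6 + s
C = 10 (C = 6 + (3 + 1) = 6 + 4 = 10)
1512*(38*(-5*5)) + C = 1512*(38*(-5*5)) + 10 = 1512*(38*(-25)) + 10 = 1512*(-950) + 10 = -1436400 + 10 = -1436390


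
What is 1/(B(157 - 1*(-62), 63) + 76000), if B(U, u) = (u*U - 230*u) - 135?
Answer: 1/75172 ≈ 1.3303e-5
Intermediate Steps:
B(U, u) = -135 - 230*u + U*u (B(U, u) = (U*u - 230*u) - 135 = (-230*u + U*u) - 135 = -135 - 230*u + U*u)
1/(B(157 - 1*(-62), 63) + 76000) = 1/((-135 - 230*63 + (157 - 1*(-62))*63) + 76000) = 1/((-135 - 14490 + (157 + 62)*63) + 76000) = 1/((-135 - 14490 + 219*63) + 76000) = 1/((-135 - 14490 + 13797) + 76000) = 1/(-828 + 76000) = 1/75172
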